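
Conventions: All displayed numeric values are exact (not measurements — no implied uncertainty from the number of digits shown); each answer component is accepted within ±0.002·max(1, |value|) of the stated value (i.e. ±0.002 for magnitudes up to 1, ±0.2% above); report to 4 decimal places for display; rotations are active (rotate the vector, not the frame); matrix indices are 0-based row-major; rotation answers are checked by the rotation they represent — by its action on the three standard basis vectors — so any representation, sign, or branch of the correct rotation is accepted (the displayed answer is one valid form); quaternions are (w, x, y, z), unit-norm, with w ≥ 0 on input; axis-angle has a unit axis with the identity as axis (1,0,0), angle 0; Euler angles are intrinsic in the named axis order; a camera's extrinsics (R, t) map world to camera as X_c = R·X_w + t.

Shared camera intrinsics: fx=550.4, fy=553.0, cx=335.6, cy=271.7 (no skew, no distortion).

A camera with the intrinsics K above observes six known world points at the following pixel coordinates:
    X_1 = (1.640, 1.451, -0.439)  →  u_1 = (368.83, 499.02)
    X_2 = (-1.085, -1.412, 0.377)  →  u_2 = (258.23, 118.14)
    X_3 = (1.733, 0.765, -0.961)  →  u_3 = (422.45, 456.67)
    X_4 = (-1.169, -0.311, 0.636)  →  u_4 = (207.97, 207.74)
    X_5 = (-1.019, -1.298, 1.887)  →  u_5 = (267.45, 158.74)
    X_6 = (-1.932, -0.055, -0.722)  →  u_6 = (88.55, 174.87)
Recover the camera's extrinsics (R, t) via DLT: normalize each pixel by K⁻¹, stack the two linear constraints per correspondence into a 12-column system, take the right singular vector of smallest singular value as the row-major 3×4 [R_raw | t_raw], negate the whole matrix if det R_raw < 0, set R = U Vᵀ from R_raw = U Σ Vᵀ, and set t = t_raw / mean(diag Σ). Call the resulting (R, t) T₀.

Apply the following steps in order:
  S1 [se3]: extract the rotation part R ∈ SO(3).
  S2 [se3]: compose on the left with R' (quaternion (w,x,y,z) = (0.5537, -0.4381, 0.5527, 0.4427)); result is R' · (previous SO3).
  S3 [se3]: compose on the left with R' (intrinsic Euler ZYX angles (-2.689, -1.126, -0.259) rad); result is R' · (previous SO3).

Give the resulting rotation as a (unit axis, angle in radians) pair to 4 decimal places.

rotation (axis_angle) = ((0.2538, 0.6719, -0.6958), 2.3430)

source (pnp_recover): camera pose = R=[0.8863 -0.4589 -0.0617; 0.4597 0.8881 -0.0016; 0.0555 -0.0269 0.9981], t=(-0.5000, 0.1000, 5.6001)
after S1 (rot_of_se3): [0.8863 -0.4589 -0.0617; 0.4597 0.8881 -0.0016; 0.0555 -0.0269 0.9981]
after S2 (compose_so3): [-0.4382 -0.8701 0.2255; 0.1624 0.1701 0.9719; -0.8841 0.4625 0.0668]
after S3 (compose_so3): [-0.5884 0.7880 0.1814; -0.2089 0.0686 -0.9755; -0.7811 -0.6119 0.1242]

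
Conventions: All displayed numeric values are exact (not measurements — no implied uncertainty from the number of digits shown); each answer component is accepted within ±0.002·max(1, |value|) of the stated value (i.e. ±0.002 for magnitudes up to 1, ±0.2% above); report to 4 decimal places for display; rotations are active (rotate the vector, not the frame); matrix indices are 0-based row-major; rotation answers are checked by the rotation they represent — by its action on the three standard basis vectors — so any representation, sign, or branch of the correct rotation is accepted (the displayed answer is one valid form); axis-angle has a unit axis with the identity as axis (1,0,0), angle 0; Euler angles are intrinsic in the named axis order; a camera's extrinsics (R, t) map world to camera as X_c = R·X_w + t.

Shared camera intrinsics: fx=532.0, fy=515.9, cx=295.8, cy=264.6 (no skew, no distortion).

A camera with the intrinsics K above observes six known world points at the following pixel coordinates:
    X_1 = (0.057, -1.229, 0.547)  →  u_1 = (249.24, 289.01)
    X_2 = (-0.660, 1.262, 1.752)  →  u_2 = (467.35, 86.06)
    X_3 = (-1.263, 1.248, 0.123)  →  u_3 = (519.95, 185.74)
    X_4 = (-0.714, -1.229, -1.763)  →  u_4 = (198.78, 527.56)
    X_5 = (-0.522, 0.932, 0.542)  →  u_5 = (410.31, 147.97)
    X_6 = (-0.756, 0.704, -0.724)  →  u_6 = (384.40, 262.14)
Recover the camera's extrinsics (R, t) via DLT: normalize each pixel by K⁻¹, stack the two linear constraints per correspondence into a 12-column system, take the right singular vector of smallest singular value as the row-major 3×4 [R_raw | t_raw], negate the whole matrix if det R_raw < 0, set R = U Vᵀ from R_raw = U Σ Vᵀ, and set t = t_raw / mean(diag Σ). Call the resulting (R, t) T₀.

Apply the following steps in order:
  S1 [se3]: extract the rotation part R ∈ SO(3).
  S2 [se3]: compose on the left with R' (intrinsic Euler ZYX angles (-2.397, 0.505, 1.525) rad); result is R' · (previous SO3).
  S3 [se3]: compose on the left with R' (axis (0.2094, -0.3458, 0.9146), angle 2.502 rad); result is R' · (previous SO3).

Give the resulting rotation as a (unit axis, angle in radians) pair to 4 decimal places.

rotation (axis_angle) = ((0.0533, -0.9946, 0.0885), 3.1376)

source (pnp_recover): camera pose = R=[-0.8448 0.3990 0.3564; -0.5328 -0.6883 -0.4924; 0.0489 -0.6059 0.7941], t=(-0.1300, -0.2900, 4.2304)
after S1 (rot_of_se3): [-0.8448 0.3990 0.3564; -0.5328 -0.6883 -0.4924; 0.0489 -0.6059 0.7941]
after S2 (compose_so3): [0.6827 0.3865 -0.6202; 0.7286 -0.4240 0.5378; -0.0551 -0.8190 -0.5711]
after S3 (compose_so3): [-0.9943 -0.1063 0.0054; -0.1056 0.9787 -0.1763; 0.0134 -0.1759 -0.9843]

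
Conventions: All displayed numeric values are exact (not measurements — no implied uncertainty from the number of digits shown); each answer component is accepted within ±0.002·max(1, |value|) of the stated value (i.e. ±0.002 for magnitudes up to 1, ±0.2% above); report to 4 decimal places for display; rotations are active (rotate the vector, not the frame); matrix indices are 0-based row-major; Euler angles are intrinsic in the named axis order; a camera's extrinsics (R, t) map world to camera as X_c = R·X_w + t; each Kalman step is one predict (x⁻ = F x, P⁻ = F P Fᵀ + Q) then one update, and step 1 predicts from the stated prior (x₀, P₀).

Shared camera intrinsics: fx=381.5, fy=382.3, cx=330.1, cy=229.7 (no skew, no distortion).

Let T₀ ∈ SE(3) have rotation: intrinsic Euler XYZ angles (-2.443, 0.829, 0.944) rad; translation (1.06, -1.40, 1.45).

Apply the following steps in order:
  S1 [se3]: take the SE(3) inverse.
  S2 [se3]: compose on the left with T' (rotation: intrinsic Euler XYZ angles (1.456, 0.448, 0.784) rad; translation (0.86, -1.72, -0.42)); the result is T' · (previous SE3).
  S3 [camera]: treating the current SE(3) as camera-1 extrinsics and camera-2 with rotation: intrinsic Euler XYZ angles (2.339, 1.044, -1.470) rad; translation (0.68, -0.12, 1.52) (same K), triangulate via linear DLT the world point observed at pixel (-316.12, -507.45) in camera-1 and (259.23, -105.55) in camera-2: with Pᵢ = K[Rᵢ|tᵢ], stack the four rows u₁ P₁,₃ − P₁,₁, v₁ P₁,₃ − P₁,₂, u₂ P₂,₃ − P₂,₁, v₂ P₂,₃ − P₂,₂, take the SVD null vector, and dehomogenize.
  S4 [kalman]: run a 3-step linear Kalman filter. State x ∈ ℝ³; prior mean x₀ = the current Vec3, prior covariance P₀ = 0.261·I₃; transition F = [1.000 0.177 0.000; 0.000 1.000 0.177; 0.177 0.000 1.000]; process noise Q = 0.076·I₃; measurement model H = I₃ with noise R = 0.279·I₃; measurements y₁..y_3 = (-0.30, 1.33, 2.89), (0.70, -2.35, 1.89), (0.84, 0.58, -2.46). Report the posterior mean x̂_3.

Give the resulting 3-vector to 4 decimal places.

after S1 (invert_se3): R=[0.3963 -0.8983 -0.1897; -0.5472 -0.0651 -0.8345; 0.7373 0.4345 -0.5173], t=(-1.4026, 1.6988, 0.5770)
after S2 (compose_se3): R=[0.9205 -0.3437 0.1859; -0.3854 -0.7209 0.5759; -0.0639 -0.6018 -0.7961], t=(-0.8664, -3.1558, -0.0405)
after S3 (triangulate): (-1.3718, -1.1172, -0.4528)
after S4 (kf_track): (0.1124, -0.1001, -0.1176)

result = (0.1124, -0.1001, -0.1176)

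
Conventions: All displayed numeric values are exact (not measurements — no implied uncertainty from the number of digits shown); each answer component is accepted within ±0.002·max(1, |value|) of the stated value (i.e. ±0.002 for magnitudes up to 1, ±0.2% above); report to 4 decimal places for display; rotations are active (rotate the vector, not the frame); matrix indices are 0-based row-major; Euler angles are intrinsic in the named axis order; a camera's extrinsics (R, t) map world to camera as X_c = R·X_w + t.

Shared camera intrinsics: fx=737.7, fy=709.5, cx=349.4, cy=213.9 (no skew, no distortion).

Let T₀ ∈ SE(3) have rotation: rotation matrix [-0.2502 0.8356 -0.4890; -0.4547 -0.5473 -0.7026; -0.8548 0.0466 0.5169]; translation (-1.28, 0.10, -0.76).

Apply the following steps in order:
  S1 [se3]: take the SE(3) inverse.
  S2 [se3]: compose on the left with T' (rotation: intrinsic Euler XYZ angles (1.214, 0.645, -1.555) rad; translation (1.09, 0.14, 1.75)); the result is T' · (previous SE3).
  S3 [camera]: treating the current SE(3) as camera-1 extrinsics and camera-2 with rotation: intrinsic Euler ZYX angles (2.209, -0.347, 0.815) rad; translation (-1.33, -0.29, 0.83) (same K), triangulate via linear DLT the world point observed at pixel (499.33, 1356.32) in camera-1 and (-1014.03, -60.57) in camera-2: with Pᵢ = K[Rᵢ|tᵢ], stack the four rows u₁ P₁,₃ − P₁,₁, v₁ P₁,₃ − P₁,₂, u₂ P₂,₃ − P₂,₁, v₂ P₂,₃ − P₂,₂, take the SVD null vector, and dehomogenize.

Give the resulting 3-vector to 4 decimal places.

result = (1.2540, 1.8888, -1.0006)

after S1 (invert_se3): R=[-0.2502 -0.4547 -0.8548; 0.8356 -0.5473 0.0466; -0.4890 -0.7026 0.5169], t=(-0.9244, 1.1597, -0.1628)
after S2 (compose_se3): R=[0.3705 -0.8655 0.3372; 0.9266 0.3695 -0.0696; -0.0643 0.3382 0.9389], t=(1.9071, 1.2362, 2.3474)
after S3 (triangulate): (1.2540, 1.8888, -1.0006)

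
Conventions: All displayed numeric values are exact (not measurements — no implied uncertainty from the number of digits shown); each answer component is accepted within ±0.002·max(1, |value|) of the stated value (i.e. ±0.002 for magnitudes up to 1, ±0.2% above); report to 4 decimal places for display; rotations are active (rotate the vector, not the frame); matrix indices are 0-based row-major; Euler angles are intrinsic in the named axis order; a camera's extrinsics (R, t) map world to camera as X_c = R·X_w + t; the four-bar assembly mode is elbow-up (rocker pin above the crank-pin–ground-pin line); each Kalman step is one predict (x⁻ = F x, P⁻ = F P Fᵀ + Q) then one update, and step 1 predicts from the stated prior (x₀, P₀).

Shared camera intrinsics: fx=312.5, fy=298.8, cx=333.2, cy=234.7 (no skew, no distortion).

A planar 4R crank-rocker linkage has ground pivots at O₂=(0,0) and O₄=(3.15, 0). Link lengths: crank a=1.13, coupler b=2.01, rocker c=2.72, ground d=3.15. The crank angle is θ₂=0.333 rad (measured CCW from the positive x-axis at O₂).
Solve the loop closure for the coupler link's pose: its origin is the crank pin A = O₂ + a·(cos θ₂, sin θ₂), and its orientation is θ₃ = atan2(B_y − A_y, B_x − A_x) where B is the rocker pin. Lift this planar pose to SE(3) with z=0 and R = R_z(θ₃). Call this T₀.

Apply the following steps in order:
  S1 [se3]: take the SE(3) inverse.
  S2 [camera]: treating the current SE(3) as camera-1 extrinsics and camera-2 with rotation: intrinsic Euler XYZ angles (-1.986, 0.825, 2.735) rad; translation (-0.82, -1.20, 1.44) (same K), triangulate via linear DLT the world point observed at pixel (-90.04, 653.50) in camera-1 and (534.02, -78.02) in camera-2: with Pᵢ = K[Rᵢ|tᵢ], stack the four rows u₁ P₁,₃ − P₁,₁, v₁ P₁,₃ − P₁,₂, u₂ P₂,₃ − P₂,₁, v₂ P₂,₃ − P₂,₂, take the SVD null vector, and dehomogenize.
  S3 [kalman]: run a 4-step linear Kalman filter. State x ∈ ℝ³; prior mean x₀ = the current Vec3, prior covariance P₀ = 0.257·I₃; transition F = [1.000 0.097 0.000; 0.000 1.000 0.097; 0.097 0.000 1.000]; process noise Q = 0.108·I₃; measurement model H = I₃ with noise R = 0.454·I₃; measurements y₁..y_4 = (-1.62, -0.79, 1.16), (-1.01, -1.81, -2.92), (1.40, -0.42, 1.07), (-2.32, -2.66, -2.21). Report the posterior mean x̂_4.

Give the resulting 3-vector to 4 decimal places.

source (fourbar_fk): coupler pose = R=[0.3021 -0.9533 0.0000; 0.9533 0.3021 0.0000; 0.0000 0.0000 1.0000], t=(1.0679, 0.3694, 0.0000)
after S1 (invert_se3): R=[0.3021 0.9533 0.0000; -0.9533 0.3021 -0.0000; 0.0000 0.0000 1.0000], t=(-0.6747, 0.9064, 0.0000)
after S2 (triangulate): (-0.9709, -0.6442, 1.1682)
after S3 (kf_track): (-1.2003, -1.6072, -0.9362)

result = (-1.2003, -1.6072, -0.9362)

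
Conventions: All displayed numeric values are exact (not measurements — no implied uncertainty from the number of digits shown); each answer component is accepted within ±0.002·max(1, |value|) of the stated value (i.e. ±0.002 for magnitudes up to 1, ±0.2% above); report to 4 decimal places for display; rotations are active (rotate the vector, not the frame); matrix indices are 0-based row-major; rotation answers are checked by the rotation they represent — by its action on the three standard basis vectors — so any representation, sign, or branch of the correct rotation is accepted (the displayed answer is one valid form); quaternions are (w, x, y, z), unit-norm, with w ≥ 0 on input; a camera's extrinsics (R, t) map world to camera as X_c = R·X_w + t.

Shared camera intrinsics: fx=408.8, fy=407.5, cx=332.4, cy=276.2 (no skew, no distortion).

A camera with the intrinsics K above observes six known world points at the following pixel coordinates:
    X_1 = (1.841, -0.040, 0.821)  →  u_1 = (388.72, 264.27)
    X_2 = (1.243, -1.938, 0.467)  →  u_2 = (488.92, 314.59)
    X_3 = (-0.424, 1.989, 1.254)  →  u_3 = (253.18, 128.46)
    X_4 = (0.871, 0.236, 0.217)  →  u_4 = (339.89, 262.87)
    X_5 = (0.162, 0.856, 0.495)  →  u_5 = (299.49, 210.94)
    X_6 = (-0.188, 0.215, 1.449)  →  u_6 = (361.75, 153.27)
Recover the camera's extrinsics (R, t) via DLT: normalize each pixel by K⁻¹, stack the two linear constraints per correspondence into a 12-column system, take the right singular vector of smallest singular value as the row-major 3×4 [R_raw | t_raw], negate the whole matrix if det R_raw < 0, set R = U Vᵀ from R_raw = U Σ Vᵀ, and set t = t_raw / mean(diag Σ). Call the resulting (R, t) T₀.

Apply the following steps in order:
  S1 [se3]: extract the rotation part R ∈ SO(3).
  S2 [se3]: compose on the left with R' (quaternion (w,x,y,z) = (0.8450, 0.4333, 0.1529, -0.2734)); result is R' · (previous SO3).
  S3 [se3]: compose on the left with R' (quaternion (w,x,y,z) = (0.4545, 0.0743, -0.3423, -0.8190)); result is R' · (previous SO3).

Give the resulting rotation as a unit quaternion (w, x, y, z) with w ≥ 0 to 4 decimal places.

source (pnp_recover): camera pose = R=[0.3346 -0.7961 0.5043; 0.4173 -0.3547 -0.8367; 0.8449 0.4904 0.2136], t=(-0.1000, -0.3000, 5.2698)
after S1 (rot_of_se3): [0.3346 -0.7961 0.5043; 0.4173 -0.3547 -0.8367; 0.8449 0.4904 0.2136]
after S2 (compose_so3): [0.5352 -0.8402 -0.0876; -0.6015 -0.3062 -0.7379; 0.5931 0.4476 -0.6692]
after S3 (compose_so3): [-0.9821 0.0777 -0.1717; 0.0789 0.9969 -0.0002; 0.1711 -0.0138 -0.9852]

rotation (quat) = (0.0861, -0.0393, -0.9955, 0.0035)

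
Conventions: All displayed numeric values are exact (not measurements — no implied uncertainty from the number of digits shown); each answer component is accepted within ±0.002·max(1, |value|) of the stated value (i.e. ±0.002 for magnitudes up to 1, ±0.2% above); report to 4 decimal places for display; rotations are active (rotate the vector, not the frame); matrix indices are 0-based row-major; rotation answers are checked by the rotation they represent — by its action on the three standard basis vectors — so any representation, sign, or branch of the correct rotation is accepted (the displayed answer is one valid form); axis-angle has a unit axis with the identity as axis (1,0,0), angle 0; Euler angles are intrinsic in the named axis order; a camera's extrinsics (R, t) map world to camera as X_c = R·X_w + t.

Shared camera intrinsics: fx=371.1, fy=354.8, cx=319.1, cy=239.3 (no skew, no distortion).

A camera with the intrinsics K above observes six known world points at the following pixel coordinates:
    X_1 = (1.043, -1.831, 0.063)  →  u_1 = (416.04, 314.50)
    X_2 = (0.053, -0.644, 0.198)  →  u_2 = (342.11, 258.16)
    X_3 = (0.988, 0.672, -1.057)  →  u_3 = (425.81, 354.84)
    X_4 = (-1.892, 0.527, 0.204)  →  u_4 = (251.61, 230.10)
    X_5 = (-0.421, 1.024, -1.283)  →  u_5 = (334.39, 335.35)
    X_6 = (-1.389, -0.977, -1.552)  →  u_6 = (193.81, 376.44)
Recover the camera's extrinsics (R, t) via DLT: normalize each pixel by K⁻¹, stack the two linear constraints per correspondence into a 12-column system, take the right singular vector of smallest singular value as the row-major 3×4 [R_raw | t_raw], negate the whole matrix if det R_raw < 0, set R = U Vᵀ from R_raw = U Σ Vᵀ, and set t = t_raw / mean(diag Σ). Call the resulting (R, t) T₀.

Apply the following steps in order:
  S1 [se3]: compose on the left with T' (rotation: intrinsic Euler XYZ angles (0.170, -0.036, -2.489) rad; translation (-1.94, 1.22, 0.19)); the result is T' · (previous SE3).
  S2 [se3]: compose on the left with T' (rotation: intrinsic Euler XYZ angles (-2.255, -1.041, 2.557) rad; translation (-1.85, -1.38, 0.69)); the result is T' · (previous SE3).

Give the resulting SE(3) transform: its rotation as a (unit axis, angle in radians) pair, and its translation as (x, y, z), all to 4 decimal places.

source (pnp_recover): camera pose = R=[0.9053 0.3940 0.1587; 0.1766 -0.0094 -0.9842; -0.3862 0.9191 -0.0781], t=(0.4200, 0.3900, 4.5901)
after S1 (compose_se3): R=[-0.5977 -0.3516 -0.7205; -0.6111 -0.3818 0.6934; -0.5189 0.8547 0.0134], t=(-2.2020, -0.1122, 4.6120)
after S2 (compose_se3): R=[0.8701 -0.4829 0.0987; 0.2420 0.5931 0.7679; -0.4294 -0.6443 0.6329], t=(-4.8705, 2.4044, -0.9493)

rotation (axis_angle) = ((-0.8441, 0.3157, 0.4333), 0.9908), translation = (-4.8705, 2.4044, -0.9493)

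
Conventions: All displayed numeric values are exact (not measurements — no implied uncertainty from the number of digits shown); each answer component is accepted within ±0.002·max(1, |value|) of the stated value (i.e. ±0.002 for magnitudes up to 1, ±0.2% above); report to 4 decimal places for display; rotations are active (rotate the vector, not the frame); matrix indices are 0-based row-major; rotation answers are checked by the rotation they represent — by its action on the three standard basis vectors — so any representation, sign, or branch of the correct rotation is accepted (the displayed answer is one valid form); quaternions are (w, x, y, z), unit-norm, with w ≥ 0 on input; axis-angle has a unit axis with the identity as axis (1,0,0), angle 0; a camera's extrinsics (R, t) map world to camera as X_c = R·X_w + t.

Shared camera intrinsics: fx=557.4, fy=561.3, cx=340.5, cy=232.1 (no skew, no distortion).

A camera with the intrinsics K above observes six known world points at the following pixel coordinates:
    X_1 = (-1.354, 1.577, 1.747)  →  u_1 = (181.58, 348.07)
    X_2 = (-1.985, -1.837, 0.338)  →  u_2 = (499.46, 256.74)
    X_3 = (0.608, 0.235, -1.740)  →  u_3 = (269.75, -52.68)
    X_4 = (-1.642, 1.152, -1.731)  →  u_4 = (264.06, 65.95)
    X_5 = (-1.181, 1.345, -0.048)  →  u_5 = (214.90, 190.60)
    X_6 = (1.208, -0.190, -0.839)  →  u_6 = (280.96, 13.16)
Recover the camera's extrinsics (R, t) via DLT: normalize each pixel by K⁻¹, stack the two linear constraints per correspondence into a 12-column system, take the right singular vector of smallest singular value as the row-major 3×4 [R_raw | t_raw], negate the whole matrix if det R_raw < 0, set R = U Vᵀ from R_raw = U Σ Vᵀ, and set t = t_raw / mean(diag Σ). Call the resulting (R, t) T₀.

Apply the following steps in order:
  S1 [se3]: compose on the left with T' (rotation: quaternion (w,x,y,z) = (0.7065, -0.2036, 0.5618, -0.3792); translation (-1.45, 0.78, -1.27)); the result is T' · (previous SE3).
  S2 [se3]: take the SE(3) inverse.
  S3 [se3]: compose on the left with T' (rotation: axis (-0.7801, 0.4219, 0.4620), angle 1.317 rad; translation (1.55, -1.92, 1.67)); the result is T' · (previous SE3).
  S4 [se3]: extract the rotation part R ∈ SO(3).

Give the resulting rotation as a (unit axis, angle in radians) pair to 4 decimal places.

rotation (axis_angle) = ((0.0528, -0.9847, 0.1662), 2.4284)

source (pnp_recover): camera pose = R=[-0.2289 -0.9673 -0.1096; -0.1401 -0.0787 0.9870; -0.9633 0.2413 -0.1175], t=(-0.4001, -0.4798, 4.8589)
after S1 (compose_se3): R=[-0.9750 0.1261 0.1828; 0.2202 0.6566 0.7214; -0.0290 0.7436 -0.6680], t=(2.9776, 0.1115, 0.7172)
after S2 (invert_se3): R=[-0.9750 0.2202 -0.0290; 0.1261 0.6566 0.7436; 0.1828 0.7214 -0.6680], t=(2.8995, -0.9820, -0.1456)
after S3 (compose_se3): R=[-0.7514 -0.2000 -0.6289; 0.0175 0.9466 -0.3219; 0.6597 -0.2528 -0.7078], t=(4.2606, -1.8467, 0.2416)
after S4 (rot_of_se3): [-0.7514 -0.2000 -0.6289; 0.0175 0.9466 -0.3219; 0.6597 -0.2528 -0.7078]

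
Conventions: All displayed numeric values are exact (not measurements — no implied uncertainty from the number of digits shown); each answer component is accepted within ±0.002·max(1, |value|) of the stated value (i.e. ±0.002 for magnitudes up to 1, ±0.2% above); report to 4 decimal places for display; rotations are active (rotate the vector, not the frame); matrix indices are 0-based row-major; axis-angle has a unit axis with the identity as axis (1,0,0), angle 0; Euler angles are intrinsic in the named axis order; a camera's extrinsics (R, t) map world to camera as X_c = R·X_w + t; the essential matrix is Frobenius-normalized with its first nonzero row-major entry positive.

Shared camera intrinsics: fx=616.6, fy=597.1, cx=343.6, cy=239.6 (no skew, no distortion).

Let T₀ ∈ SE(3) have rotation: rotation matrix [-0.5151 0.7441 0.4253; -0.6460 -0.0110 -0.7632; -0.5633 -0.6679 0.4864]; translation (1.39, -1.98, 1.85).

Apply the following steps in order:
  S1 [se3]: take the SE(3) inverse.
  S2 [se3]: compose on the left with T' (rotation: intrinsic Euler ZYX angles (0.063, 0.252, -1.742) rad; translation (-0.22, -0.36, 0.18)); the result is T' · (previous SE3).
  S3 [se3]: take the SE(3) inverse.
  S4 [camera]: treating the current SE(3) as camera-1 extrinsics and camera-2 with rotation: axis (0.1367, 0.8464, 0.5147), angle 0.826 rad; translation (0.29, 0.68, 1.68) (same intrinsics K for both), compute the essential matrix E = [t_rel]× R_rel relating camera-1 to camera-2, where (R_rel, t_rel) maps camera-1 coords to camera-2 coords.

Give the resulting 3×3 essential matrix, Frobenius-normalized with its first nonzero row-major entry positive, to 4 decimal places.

matrix = [0.0239 0.0104 -0.5277; -0.1973 -0.1524 -0.4466; -0.5323 -0.3923 0.1482]

after S1 (invert_se3): R=[-0.5151 -0.6460 -0.5633; 0.7442 -0.0110 -0.6679; 0.4253 -0.7632 0.4864], t=(0.4790, 0.1795, -3.0022)
after S2 (compose_se3): R=[-0.7168 -0.5421 -0.4386; 0.2477 -0.7859 0.5666; -0.6518 0.2975 0.6976], t=(0.5144, -3.3085, 0.3846)
after S3 (invert_se3): R=[-0.7168 0.2477 -0.6518; -0.5421 -0.7859 0.2975; -0.4386 0.5666 0.6976], t=(1.4388, -2.4357, 1.8319)
after S4 (essential): [0.0239 0.0104 -0.5277; -0.1973 -0.1524 -0.4466; -0.5323 -0.3923 0.1482]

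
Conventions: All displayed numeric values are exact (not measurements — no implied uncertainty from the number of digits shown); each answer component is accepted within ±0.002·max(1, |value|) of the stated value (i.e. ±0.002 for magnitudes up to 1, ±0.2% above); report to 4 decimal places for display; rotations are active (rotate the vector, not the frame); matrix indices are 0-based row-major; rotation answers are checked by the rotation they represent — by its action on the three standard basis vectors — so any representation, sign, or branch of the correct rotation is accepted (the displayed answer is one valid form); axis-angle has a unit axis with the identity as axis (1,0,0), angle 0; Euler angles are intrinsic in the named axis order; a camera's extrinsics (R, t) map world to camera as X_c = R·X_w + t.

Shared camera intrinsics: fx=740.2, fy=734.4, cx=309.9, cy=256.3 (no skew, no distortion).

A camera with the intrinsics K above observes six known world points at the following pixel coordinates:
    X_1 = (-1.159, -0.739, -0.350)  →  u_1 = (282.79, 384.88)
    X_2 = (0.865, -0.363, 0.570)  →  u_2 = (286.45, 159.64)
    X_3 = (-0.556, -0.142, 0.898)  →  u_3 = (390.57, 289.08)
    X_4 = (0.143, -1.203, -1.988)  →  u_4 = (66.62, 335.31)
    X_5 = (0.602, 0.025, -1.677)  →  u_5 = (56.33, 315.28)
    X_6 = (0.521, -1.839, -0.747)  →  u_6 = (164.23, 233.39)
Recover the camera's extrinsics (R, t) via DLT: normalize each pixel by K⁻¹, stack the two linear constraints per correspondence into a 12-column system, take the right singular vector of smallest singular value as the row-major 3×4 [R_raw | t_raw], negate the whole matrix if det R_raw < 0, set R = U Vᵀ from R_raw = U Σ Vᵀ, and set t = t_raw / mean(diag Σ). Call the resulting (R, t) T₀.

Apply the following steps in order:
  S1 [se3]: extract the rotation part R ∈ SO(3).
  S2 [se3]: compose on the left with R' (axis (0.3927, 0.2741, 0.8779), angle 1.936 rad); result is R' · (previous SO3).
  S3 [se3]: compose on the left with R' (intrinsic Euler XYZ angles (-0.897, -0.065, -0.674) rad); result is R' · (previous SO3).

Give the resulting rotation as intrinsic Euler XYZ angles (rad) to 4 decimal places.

rotation (euler_xyz) = (-2.4772, 0.9172, 1.0362)

source (pnp_recover): camera pose = R=[-0.4113 0.2020 0.8888; -0.8717 0.1977 -0.4483; -0.2663 -0.9592 0.0948], t=(-0.2801, 0.2401, 6.2208)
after S1 (rot_of_se3): [-0.4113 0.2020 0.8888; -0.8717 0.1977 -0.4483; -0.2663 -0.9592 0.0948]
after S2 (compose_so3): [0.4555 -0.8575 0.2392; -0.1641 0.1832 0.9693; -0.8750 -0.4808 -0.0572]
after S3 (compose_so3): [0.3098 -0.5232 0.7939; -0.9268 0.0201 0.3749; -0.2121 -0.8520 -0.4787]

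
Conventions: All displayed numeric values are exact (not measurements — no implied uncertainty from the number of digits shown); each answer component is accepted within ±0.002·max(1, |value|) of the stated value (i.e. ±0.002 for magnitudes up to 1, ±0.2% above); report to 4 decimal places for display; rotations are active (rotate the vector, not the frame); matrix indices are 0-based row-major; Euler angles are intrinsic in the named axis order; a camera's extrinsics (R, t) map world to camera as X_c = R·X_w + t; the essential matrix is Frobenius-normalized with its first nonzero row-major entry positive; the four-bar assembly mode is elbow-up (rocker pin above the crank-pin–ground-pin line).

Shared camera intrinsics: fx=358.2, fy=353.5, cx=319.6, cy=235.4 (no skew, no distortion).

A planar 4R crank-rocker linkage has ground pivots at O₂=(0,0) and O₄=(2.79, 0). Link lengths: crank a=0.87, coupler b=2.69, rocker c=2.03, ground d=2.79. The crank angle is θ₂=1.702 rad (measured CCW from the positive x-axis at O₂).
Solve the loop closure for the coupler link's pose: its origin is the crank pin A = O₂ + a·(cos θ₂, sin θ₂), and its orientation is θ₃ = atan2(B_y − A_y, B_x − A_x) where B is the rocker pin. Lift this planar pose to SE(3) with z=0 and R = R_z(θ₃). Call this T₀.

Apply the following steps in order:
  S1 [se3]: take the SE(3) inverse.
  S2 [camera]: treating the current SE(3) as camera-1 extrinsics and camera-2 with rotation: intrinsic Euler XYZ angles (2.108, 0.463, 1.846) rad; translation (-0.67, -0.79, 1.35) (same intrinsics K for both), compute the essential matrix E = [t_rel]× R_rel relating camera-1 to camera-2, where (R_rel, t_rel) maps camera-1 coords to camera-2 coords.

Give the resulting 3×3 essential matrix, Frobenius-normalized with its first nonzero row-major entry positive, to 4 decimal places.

matrix = [0.0336 0.2405 0.4111; 0.0750 -0.6047 -0.0922; 0.1325 -0.2565 0.5558]

source (fourbar_fk): coupler pose = R=[0.9100 -0.4147 0.0000; 0.4147 0.9100 0.0000; 0.0000 0.0000 1.0000], t=(-0.1138, 0.8625, 0.0000)
after S1 (invert_se3): R=[0.9100 0.4147 0.0000; -0.4147 0.9100 0.0000; 0.0000 0.0000 1.0000], t=(-0.2541, -0.8321, 0.0000)
after S2 (essential): [0.0336 0.2405 0.4111; 0.0750 -0.6047 -0.0922; 0.1325 -0.2565 0.5558]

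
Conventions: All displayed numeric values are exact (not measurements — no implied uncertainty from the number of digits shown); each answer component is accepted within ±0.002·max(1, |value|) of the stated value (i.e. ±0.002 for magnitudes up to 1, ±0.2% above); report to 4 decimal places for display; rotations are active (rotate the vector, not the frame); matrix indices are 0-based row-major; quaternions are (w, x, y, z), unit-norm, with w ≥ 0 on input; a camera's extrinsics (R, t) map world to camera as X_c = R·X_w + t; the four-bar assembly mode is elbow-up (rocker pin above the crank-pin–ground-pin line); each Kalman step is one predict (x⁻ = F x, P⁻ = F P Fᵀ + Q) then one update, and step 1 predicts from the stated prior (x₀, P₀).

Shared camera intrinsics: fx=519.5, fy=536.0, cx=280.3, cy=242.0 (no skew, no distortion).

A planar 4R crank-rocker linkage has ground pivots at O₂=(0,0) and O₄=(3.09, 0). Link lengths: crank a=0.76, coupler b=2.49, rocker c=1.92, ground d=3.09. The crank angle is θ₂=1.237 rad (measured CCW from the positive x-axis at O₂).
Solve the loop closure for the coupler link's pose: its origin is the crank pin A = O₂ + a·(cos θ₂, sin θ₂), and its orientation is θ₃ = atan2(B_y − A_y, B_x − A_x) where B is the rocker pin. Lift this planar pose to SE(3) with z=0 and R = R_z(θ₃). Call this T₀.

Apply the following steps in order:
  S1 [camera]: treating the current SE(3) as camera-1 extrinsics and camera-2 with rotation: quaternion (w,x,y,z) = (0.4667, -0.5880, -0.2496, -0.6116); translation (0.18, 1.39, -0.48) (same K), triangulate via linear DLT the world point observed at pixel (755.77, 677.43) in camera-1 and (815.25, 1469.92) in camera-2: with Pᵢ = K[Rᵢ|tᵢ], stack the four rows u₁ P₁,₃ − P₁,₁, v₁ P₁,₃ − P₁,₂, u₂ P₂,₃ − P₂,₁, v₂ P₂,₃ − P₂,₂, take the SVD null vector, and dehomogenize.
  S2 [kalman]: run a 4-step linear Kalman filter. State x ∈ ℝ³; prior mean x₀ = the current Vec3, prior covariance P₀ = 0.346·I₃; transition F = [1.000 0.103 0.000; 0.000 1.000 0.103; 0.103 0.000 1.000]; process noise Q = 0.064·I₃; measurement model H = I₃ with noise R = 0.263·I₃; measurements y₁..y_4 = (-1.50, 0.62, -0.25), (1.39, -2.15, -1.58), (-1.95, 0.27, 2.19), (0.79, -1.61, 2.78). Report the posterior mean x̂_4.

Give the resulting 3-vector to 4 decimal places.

source (fourbar_fk): coupler pose = R=[0.8965 -0.4429 0.0000; 0.4429 0.8965 0.0000; 0.0000 0.0000 1.0000], t=(0.2490, 0.7181, 0.0000)
after S1 (triangulate): (1.2830, -0.0344, 1.5455)
after S2 (kf_track): (-0.0346, -0.7391, 1.4316)

result = (-0.0346, -0.7391, 1.4316)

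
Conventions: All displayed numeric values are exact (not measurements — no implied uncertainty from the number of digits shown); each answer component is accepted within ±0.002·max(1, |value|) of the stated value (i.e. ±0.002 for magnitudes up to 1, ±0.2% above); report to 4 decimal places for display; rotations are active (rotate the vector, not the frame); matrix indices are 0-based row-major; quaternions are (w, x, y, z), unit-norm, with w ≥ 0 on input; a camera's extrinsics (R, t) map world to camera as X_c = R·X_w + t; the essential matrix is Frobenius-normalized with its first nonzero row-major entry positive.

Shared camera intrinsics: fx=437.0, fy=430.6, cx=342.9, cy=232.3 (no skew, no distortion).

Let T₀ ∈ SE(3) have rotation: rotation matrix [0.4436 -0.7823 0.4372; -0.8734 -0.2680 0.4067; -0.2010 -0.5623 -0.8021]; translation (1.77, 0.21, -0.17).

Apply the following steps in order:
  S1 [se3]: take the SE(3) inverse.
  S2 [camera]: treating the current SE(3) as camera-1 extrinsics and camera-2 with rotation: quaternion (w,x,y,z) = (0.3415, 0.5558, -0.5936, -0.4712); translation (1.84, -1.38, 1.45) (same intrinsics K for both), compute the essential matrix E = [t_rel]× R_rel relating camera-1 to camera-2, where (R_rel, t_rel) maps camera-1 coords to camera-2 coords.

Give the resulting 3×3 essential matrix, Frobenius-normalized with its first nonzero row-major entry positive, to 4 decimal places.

matrix = [0.5803 -0.1993 -0.1769; 0.3588 0.1921 -0.0310; 0.1133 0.6289 0.1315]

after S1 (invert_se3): R=[0.4436 -0.8734 -0.2010; -0.7823 -0.2680 -0.5623; 0.4372 0.4067 -0.8021], t=(-0.6360, 1.3454, -0.9957)
after S2 (essential): [0.5803 -0.1993 -0.1769; 0.3588 0.1921 -0.0310; 0.1133 0.6289 0.1315]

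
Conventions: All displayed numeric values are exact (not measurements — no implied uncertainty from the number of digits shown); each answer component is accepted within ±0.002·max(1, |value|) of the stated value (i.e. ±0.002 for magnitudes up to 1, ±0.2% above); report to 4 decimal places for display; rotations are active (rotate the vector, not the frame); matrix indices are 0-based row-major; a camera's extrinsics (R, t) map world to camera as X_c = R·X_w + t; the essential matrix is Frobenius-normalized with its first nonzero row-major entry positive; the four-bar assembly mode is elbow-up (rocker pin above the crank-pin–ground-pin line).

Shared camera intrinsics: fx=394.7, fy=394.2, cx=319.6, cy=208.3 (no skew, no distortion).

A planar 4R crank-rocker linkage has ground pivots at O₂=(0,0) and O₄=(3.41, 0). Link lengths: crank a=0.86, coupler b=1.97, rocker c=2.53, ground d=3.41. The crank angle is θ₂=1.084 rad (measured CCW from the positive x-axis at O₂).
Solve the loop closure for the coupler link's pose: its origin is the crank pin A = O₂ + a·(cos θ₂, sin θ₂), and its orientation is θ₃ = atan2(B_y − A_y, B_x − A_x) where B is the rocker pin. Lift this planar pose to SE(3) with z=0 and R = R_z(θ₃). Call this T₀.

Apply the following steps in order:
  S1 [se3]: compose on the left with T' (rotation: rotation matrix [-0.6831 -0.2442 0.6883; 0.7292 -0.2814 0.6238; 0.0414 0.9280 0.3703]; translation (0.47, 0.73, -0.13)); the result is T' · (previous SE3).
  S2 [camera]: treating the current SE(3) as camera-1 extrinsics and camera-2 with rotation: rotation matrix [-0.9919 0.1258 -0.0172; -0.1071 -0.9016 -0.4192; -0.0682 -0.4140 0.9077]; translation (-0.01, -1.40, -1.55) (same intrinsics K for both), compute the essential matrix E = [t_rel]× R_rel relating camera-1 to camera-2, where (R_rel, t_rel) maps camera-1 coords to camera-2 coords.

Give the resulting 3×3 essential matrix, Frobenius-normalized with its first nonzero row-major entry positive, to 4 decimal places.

source (fourbar_fk): coupler pose = R=[0.7629 -0.6466 0.0000; 0.6466 0.7629 0.0000; 0.0000 0.0000 1.0000], t=(0.4023, 0.7601, 0.0000)
after S1 (compose_se3): R=[-0.6790 0.2554 0.6883; 0.3743 -0.6861 0.6238; 0.6316 0.6812 0.3703], t=(0.0096, 0.8094, 0.5920)
after S2 (essential): [0.4477 0.0672 0.5102; 0.5254 -0.1298 -0.3292; -0.1348 0.0880 0.3279]

matrix = [0.4477 0.0672 0.5102; 0.5254 -0.1298 -0.3292; -0.1348 0.0880 0.3279]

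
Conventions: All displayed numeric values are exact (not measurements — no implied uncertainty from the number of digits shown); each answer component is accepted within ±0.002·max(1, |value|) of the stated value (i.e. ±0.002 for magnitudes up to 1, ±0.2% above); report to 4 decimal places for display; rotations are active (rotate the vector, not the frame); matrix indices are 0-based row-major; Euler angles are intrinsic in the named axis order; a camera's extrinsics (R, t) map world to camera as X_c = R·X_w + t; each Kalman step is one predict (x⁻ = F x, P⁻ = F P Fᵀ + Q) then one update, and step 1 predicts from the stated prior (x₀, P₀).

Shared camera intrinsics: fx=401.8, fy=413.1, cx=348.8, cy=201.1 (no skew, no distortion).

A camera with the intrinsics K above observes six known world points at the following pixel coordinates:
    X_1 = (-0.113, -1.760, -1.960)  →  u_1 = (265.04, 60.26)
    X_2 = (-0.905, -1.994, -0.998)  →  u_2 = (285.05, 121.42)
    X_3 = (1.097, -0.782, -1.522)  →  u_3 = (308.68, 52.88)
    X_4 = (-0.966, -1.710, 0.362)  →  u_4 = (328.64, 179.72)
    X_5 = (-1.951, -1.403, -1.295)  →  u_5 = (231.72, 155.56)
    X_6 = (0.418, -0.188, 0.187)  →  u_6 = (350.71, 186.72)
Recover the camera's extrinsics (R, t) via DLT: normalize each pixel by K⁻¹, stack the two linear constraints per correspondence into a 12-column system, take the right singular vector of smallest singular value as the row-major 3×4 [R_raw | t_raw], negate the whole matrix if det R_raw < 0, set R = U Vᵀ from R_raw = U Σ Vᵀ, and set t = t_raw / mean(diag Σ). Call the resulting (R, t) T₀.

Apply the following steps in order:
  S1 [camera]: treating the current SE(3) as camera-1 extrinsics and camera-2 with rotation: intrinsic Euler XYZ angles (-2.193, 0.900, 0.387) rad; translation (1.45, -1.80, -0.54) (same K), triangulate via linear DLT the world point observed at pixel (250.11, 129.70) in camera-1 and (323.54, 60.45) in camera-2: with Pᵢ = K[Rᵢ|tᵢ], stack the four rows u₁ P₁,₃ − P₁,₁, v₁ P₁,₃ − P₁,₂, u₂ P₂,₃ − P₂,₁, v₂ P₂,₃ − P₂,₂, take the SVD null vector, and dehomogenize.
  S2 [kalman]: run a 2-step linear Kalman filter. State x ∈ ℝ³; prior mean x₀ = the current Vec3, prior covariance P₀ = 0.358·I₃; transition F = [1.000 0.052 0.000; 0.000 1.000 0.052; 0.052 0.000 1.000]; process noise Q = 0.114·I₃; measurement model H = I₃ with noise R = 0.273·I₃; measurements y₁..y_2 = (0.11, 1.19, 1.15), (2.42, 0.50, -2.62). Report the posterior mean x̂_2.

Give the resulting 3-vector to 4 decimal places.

result = (0.9630, 0.2814, -1.2039)

source (pnp_recover): camera pose = R=[0.6744 -0.2488 0.6952; -0.4448 0.6145 0.6515; -0.5893 -0.7486 0.3037], t=(-0.4299, -0.0300, 6.0691)
after S1 (triangulate): (-1.6580, -1.9961, -1.3594)
after S2 (kf_track): (0.9630, 0.2814, -1.2039)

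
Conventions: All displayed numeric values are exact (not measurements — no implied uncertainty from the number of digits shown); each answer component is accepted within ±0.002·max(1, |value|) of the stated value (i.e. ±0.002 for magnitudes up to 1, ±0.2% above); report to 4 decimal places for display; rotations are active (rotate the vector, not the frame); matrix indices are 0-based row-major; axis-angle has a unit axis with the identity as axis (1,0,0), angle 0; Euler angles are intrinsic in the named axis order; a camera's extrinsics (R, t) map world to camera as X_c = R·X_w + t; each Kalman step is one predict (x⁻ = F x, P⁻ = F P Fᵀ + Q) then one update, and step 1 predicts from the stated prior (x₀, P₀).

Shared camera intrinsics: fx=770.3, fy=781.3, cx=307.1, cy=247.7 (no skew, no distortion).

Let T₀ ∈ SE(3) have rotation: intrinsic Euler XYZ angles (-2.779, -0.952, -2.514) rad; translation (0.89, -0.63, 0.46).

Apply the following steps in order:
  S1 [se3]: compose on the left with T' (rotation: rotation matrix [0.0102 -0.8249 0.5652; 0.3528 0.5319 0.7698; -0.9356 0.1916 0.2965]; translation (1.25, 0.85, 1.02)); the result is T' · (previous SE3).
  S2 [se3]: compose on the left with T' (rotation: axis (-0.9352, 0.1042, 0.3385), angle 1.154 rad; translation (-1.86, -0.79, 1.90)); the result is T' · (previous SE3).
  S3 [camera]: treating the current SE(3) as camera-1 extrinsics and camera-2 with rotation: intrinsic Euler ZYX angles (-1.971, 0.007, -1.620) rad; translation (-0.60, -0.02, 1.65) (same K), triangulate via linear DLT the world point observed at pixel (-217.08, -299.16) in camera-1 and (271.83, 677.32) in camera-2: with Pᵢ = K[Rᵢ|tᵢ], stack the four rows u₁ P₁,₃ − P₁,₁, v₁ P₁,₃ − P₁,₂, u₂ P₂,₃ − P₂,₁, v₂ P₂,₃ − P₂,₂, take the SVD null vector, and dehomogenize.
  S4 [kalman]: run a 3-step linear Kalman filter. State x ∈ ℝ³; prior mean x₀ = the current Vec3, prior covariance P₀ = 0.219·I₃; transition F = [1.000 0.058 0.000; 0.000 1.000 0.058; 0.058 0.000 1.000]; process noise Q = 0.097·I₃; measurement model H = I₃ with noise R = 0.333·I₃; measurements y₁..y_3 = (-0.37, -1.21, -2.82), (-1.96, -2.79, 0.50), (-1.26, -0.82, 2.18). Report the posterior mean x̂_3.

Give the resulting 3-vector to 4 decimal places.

result = (-1.2795, -1.2238, 0.5491)

after S1 (compose_se3): R=[0.2014 -0.8512 -0.4846; 0.6369 0.4897 -0.5955; 0.7442 -0.1887 0.6408], t=(2.0388, 1.1831, 0.2030)
after S2 (compose_se3): R=[-0.1170 -0.9501 -0.2892; 0.9646 -0.1780 0.1946; -0.2364 -0.2562 0.9373], t=(-0.4271, 0.3872, 0.4308)
after S3 (triangulate): (-0.9707, 0.1752, 0.1759)
after S4 (kf_track): (-1.2795, -1.2238, 0.5491)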